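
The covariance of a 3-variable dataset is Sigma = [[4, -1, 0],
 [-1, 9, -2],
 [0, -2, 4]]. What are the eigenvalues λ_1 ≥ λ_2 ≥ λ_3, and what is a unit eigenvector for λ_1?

Step 1 — characteristic polynomial p(λ) = det(λI - Sigma) = λ³ - tr·λ² + c_1·λ - det, where tr = trace, c_1 = sum of the principal 2×2 minors, det = det(Sigma):
  tr = 4 + 9 + 4 = 17,
  c_1 = (4·9 - (-1)²) + (4·4 - (0)²) + (9·4 - (-2)²) = 35 + 16 + 32 = 83,
  det = 4·(9·4 - (-2)²) - (-1)·((-1)·4 - (-2)·(0)) + (0)·((-1)·(-2) - 9·(0)) = 4·(32) - (-1)·(-4) + (0)·(2) = 124.
  So p(λ) = λ³ - 17λ² + 83λ - 124.
Step 2 — look for an integer root (rational root theorem: any rational root is an integer divisor of 124). Testing λ = 4:
  p(4) = 64 - 272 + 332 - 124 = 0  ✓
  Dividing out (λ - 4): p(λ) = (λ - 4)(λ² - 13λ + 31).
Step 3 — remaining eigenvalues from the quadratic λ² - 13λ + 31 = 0:
  Δ = 13² - 4·31 = 169 - 124 = 45,  λ = (13 ± √45)/2 = (13 ± 6.7082)/2 ≈ 9.8541 or 3.1459.
  Sorted: λ_1 = 9.8541,  λ_2 = 4,  λ_3 = 3.1459  (check: sum = 17 = tr ✓).

Step 4 — unit eigenvector for λ_1 ≈ 9.8541: v spans the null space of (Sigma - λ_1 I), whose rows are
  r_1 = (-5.8541, -1, 0),  r_2 = (-1, -0.8541, -2),  r_3 = (0, -2, -5.8541).
  v is orthogonal to every row, so take v ∝ r_1 × r_2 = ((-1)·(-2) - (0)·(-0.8541), (0)·(-1) - (-5.8541)·(-2), (-5.8541)·(-0.8541) - (-1)·(-1)) ≈ (2, -11.7082, 4).
  Let u = (2, -11.7082, 4).
  ||u|| = √((2)² + (-11.7082)² + (4)²) = √(157.082) ≈ 12.5332,  v_1 = u/||u|| ≈ (0.1596, -0.9342, 0.3192) (||v_1|| = 1).

λ_1 = 9.8541,  λ_2 = 4,  λ_3 = 3.1459;  v_1 ≈ (0.1596, -0.9342, 0.3192)


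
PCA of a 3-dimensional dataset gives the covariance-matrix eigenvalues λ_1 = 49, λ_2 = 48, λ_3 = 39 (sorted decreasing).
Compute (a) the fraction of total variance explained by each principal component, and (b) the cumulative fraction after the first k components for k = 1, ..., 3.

Step 1 — total variance = trace(Sigma) = Σ λ_i = 49 + 48 + 39 = 136.

Step 2 — fraction explained by component i = λ_i / Σ λ:
  PC1: 49/136 = 0.3603
  PC2: 48/136 = 0.3529
  PC3: 39/136 = 0.2868

Step 3 — cumulative fraction after k components = (λ_1 + ... + λ_k) / Σ λ:
  k = 1: 49/136 = 0.3603
  k = 2: (49 + 48)/136 = 97/136 = 0.7132
  k = 3: (49 + 48 + 39)/136 = 136/136 = 1

Summary (fraction, with percent):

explained: PC1 0.3603 (36.03%), PC2 0.3529 (35.29%), PC3 0.2868 (28.68%);  cumulative: 0.3603, 0.7132, 1


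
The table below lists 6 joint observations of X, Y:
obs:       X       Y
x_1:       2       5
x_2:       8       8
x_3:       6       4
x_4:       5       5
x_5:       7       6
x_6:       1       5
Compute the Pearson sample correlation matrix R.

Step 1 — column means:
  mean(X) = (2 + 8 + 6 + 5 + 7 + 1) / 6 = 29/6 = 4.8333
  mean(Y) = (5 + 8 + 4 + 5 + 6 + 5) / 6 = 33/6 = 5.5

Step 2 — sample variances and covariances s[i,j] = (1/(n-1)) · Σ_k (x_{k,i} - mean_i) · (x_{k,j} - mean_j), with n-1 = 5:
  s[X,X] = ((-2.8333)·(-2.8333) + (3.1667)·(3.1667) + (1.1667)·(1.1667) + (0.1667)·(0.1667) + (2.1667)·(2.1667) + (-3.8333)·(-3.8333)) / 5 = 38.8333/5 = 7.7667
  s[X,Y] = ((-2.8333)·(-0.5) + (3.1667)·(2.5) + (1.1667)·(-1.5) + (0.1667)·(-0.5) + (2.1667)·(0.5) + (-3.8333)·(-0.5)) / 5 = 10.5/5 = 2.1
  s[Y,Y] = ((-0.5)·(-0.5) + (2.5)·(2.5) + (-1.5)·(-1.5) + (-0.5)·(-0.5) + (0.5)·(0.5) + (-0.5)·(-0.5)) / 5 = 9.5/5 = 1.9
  Sample standard deviations s_i = √(s[i,i]):
  s(X) = √(7.7667) = 2.7869
  s(Y) = √(1.9) = 1.3784

Step 3 — r_{ij} = s_{ij} / (s_i · s_j):
  r[X,X] = 1 (diagonal).
  r[X,Y] = 2.1 / (2.7869 · 1.3784) = 2.1 / 3.8414 = 0.5467
  r[Y,Y] = 1 (diagonal).

R is symmetric with unit diagonal. Assembling:

R = [[1, 0.5467],
 [0.5467, 1]]


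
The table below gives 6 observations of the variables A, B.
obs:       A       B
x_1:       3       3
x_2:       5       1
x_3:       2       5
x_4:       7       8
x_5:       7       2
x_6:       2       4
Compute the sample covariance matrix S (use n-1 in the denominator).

Step 1 — column means:
  mean(A) = (3 + 5 + 2 + 7 + 7 + 2) / 6 = 26/6 = 4.3333
  mean(B) = (3 + 1 + 5 + 8 + 2 + 4) / 6 = 23/6 = 3.8333

Step 2 — sample covariance S[i,j] = (1/(n-1)) · Σ_k (x_{k,i} - mean_i) · (x_{k,j} - mean_j), with n-1 = 5.
  S[A,A] = ((-1.3333)·(-1.3333) + (0.6667)·(0.6667) + (-2.3333)·(-2.3333) + (2.6667)·(2.6667) + (2.6667)·(2.6667) + (-2.3333)·(-2.3333)) / 5 = 27.3333/5 = 5.4667
  S[A,B] = ((-1.3333)·(-0.8333) + (0.6667)·(-2.8333) + (-2.3333)·(1.1667) + (2.6667)·(4.1667) + (2.6667)·(-1.8333) + (-2.3333)·(0.1667)) / 5 = 2.3333/5 = 0.4667
  S[B,B] = ((-0.8333)·(-0.8333) + (-2.8333)·(-2.8333) + (1.1667)·(1.1667) + (4.1667)·(4.1667) + (-1.8333)·(-1.8333) + (0.1667)·(0.1667)) / 5 = 30.8333/5 = 6.1667

S is symmetric (S[j,i] = S[i,j]). Assembling:

S = [[5.4667, 0.4667],
 [0.4667, 6.1667]]


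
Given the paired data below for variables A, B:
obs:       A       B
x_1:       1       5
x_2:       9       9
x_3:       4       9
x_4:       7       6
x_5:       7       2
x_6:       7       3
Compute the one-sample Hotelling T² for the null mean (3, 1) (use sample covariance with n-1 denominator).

Step 1 — sample mean vector:
  mean(A) = (1 + 9 + 4 + 7 + 7 + 7) / 6 = 35/6 = 5.8333
  mean(B) = (5 + 9 + 9 + 6 + 2 + 3) / 6 = 34/6 = 5.6667
  x̄ = (5.8333, 5.6667),  deviation x̄ - mu_0 = (5.8333, 5.6667) - (3, 1) = (2.8333, 4.6667).

Step 2 — sample covariance matrix, S[i,j] = (1/(n-1)) · Σ_k (x_{k,i} - mean_i) · (x_{k,j} - mean_j), divisor n-1 = 5:
  S[A,A] = ((-4.8333)·(-4.8333) + (3.1667)·(3.1667) + (-1.8333)·(-1.8333) + (1.1667)·(1.1667) + (1.1667)·(1.1667) + (1.1667)·(1.1667)) / 5 = 40.8333/5 = 8.1667
  S[A,B] = ((-4.8333)·(-0.6667) + (3.1667)·(3.3333) + (-1.8333)·(3.3333) + (1.1667)·(0.3333) + (1.1667)·(-3.6667) + (1.1667)·(-2.6667)) / 5 = 0.6667/5 = 0.1333
  S[B,B] = ((-0.6667)·(-0.6667) + (3.3333)·(3.3333) + (3.3333)·(3.3333) + (0.3333)·(0.3333) + (-3.6667)·(-3.6667) + (-2.6667)·(-2.6667)) / 5 = 43.3333/5 = 8.6667
  S = [[8.1667, 0.1333],
 [0.1333, 8.6667]].

Step 3 — invert S. det(S) = 8.1667·8.6667 - (0.1333)² = 70.76.
  S^{-1} = (1/det) · [[d, -b], [-b, a]] = [[0.1225, -0.0019],
 [-0.0019, 0.1154]].

Step 4 — quadratic form (x̄ - mu_0)^T · S^{-1} · (x̄ - mu_0):
  S^{-1} · (x̄ - mu_0) = (0.3382, 0.5333),
  (x̄ - mu_0)^T · [...] = (2.8333)·(0.3382) + (4.6667)·(0.5333) = 3.4469.

Step 5 — scale by n: T² = 6 · 3.4469 = 20.6812.

T² ≈ 20.6812


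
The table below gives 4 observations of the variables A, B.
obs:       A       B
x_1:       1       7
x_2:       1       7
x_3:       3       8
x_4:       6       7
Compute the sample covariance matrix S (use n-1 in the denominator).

Step 1 — column means:
  mean(A) = (1 + 1 + 3 + 6) / 4 = 11/4 = 2.75
  mean(B) = (7 + 7 + 8 + 7) / 4 = 29/4 = 7.25

Step 2 — sample covariance S[i,j] = (1/(n-1)) · Σ_k (x_{k,i} - mean_i) · (x_{k,j} - mean_j), with n-1 = 3.
  S[A,A] = ((-1.75)·(-1.75) + (-1.75)·(-1.75) + (0.25)·(0.25) + (3.25)·(3.25)) / 3 = 16.75/3 = 5.5833
  S[A,B] = ((-1.75)·(-0.25) + (-1.75)·(-0.25) + (0.25)·(0.75) + (3.25)·(-0.25)) / 3 = 0.25/3 = 0.0833
  S[B,B] = ((-0.25)·(-0.25) + (-0.25)·(-0.25) + (0.75)·(0.75) + (-0.25)·(-0.25)) / 3 = 0.75/3 = 0.25

S is symmetric (S[j,i] = S[i,j]). Assembling:

S = [[5.5833, 0.0833],
 [0.0833, 0.25]]


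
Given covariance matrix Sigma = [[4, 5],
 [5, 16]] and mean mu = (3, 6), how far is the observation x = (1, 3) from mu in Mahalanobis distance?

Step 1 — centre the observation: (x - mu) = (-2, -3).

Step 2 — invert Sigma. det(Sigma) = 4·16 - (5)² = 39.
  Sigma^{-1} = (1/det) · [[d, -b], [-b, a]] = [[0.4103, -0.1282],
 [-0.1282, 0.1026]].

Step 3 — form the quadratic (x - mu)^T · Sigma^{-1} · (x - mu):
  Sigma^{-1} · (x - mu) = (-0.4359, -0.0513).
  (x - mu)^T · [Sigma^{-1} · (x - mu)] = (-2)·(-0.4359) + (-3)·(-0.0513) = 1.0256.

Step 4 — take square root: d = √(1.0256) ≈ 1.0127.

d(x, mu) = √(1.0256) ≈ 1.0127


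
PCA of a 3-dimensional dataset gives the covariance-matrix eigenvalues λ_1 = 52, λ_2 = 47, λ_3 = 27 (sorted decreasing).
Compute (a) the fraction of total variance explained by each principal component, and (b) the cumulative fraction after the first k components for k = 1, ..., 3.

Step 1 — total variance = trace(Sigma) = Σ λ_i = 52 + 47 + 27 = 126.

Step 2 — fraction explained by component i = λ_i / Σ λ:
  PC1: 52/126 = 0.4127
  PC2: 47/126 = 0.373
  PC3: 27/126 = 0.2143

Step 3 — cumulative fraction after k components = (λ_1 + ... + λ_k) / Σ λ:
  k = 1: 52/126 = 0.4127
  k = 2: (52 + 47)/126 = 99/126 = 0.7857
  k = 3: (52 + 47 + 27)/126 = 126/126 = 1

Summary (fraction, with percent):

explained: PC1 0.4127 (41.27%), PC2 0.373 (37.3%), PC3 0.2143 (21.43%);  cumulative: 0.4127, 0.7857, 1


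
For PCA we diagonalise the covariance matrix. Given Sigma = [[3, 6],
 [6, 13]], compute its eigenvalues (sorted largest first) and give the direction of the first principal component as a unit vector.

Step 1 — characteristic polynomial of 2×2 Sigma:
  det(Sigma - λI) = λ² - trace · λ + det = 0.
  trace = 3 + 13 = 16, det = 3·13 - (6)² = 3.
Step 2 — discriminant:
  Δ = trace² - 4·det = 256 - 12 = 244.
Step 3 — eigenvalues:
  λ = (trace ± √Δ)/2 = (16 ± 15.6205)/2,
  λ_1 = 15.8102,  λ_2 = 0.1898.

Step 4 — unit eigenvector for λ_1: solve (Sigma - λ_1 I)v = 0. First row:
  (3 - 15.8102)·v_x + (6)·v_y = 0, i.e. (-12.8102)·v_x + (6)·v_y = 0,
  so v ∝ (b, λ_1 - a) = (6, 12.8102) = u.
  ||u|| = √((6)² + (12.8102)²) = √(200.1025) ≈ 14.1458,
  v_1 = u/||u|| ≈ (0.4242, 0.9056) (||v_1|| = 1).

λ_1 = 15.8102,  λ_2 = 0.1898;  v_1 ≈ (0.4242, 0.9056)


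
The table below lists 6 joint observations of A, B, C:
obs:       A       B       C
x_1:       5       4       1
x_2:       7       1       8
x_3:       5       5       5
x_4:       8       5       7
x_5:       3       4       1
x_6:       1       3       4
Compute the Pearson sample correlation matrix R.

Step 1 — column means:
  mean(A) = (5 + 7 + 5 + 8 + 3 + 1) / 6 = 29/6 = 4.8333
  mean(B) = (4 + 1 + 5 + 5 + 4 + 3) / 6 = 22/6 = 3.6667
  mean(C) = (1 + 8 + 5 + 7 + 1 + 4) / 6 = 26/6 = 4.3333

Step 2 — sample variances and covariances s[i,j] = (1/(n-1)) · Σ_k (x_{k,i} - mean_i) · (x_{k,j} - mean_j), with n-1 = 5:
  s[A,A] = ((0.1667)·(0.1667) + (2.1667)·(2.1667) + (0.1667)·(0.1667) + (3.1667)·(3.1667) + (-1.8333)·(-1.8333) + (-3.8333)·(-3.8333)) / 5 = 32.8333/5 = 6.5667
  s[A,B] = ((0.1667)·(0.3333) + (2.1667)·(-2.6667) + (0.1667)·(1.3333) + (3.1667)·(1.3333) + (-1.8333)·(0.3333) + (-3.8333)·(-0.6667)) / 5 = 0.6667/5 = 0.1333
  s[A,C] = ((0.1667)·(-3.3333) + (2.1667)·(3.6667) + (0.1667)·(0.6667) + (3.1667)·(2.6667) + (-1.8333)·(-3.3333) + (-3.8333)·(-0.3333)) / 5 = 23.3333/5 = 4.6667
  s[B,B] = ((0.3333)·(0.3333) + (-2.6667)·(-2.6667) + (1.3333)·(1.3333) + (1.3333)·(1.3333) + (0.3333)·(0.3333) + (-0.6667)·(-0.6667)) / 5 = 11.3333/5 = 2.2667
  s[B,C] = ((0.3333)·(-3.3333) + (-2.6667)·(3.6667) + (1.3333)·(0.6667) + (1.3333)·(2.6667) + (0.3333)·(-3.3333) + (-0.6667)·(-0.3333)) / 5 = -7.3333/5 = -1.4667
  s[C,C] = ((-3.3333)·(-3.3333) + (3.6667)·(3.6667) + (0.6667)·(0.6667) + (2.6667)·(2.6667) + (-3.3333)·(-3.3333) + (-0.3333)·(-0.3333)) / 5 = 43.3333/5 = 8.6667
  Sample standard deviations s_i = √(s[i,i]):
  s(A) = √(6.5667) = 2.5626
  s(B) = √(2.2667) = 1.5055
  s(C) = √(8.6667) = 2.9439

Step 3 — r_{ij} = s_{ij} / (s_i · s_j):
  r[A,A] = 1 (diagonal).
  r[A,B] = 0.1333 / (2.5626 · 1.5055) = 0.1333 / 3.858 = 0.0346
  r[A,C] = 4.6667 / (2.5626 · 2.9439) = 4.6667 / 7.5439 = 0.6186
  r[B,B] = 1 (diagonal).
  r[B,C] = -1.4667 / (1.5055 · 2.9439) = -1.4667 / 4.4322 = -0.3309
  r[C,C] = 1 (diagonal).

R is symmetric with unit diagonal. Assembling:

R = [[1, 0.0346, 0.6186],
 [0.0346, 1, -0.3309],
 [0.6186, -0.3309, 1]]


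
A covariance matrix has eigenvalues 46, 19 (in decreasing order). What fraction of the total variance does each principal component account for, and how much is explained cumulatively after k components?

Step 1 — total variance = trace(Sigma) = Σ λ_i = 46 + 19 = 65.

Step 2 — fraction explained by component i = λ_i / Σ λ:
  PC1: 46/65 = 0.7077
  PC2: 19/65 = 0.2923

Step 3 — cumulative fraction after k components = (λ_1 + ... + λ_k) / Σ λ:
  k = 1: 46/65 = 0.7077
  k = 2: (46 + 19)/65 = 65/65 = 1

Summary (fraction, with percent):

explained: PC1 0.7077 (70.77%), PC2 0.2923 (29.23%);  cumulative: 0.7077, 1


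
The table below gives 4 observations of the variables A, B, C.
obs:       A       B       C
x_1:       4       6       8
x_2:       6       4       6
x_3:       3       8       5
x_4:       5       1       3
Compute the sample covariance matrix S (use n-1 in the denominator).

Step 1 — column means:
  mean(A) = (4 + 6 + 3 + 5) / 4 = 18/4 = 4.5
  mean(B) = (6 + 4 + 8 + 1) / 4 = 19/4 = 4.75
  mean(C) = (8 + 6 + 5 + 3) / 4 = 22/4 = 5.5

Step 2 — sample covariance S[i,j] = (1/(n-1)) · Σ_k (x_{k,i} - mean_i) · (x_{k,j} - mean_j), with n-1 = 3.
  S[A,A] = ((-0.5)·(-0.5) + (1.5)·(1.5) + (-1.5)·(-1.5) + (0.5)·(0.5)) / 3 = 5/3 = 1.6667
  S[A,B] = ((-0.5)·(1.25) + (1.5)·(-0.75) + (-1.5)·(3.25) + (0.5)·(-3.75)) / 3 = -8.5/3 = -2.8333
  S[A,C] = ((-0.5)·(2.5) + (1.5)·(0.5) + (-1.5)·(-0.5) + (0.5)·(-2.5)) / 3 = -1/3 = -0.3333
  S[B,B] = ((1.25)·(1.25) + (-0.75)·(-0.75) + (3.25)·(3.25) + (-3.75)·(-3.75)) / 3 = 26.75/3 = 8.9167
  S[B,C] = ((1.25)·(2.5) + (-0.75)·(0.5) + (3.25)·(-0.5) + (-3.75)·(-2.5)) / 3 = 10.5/3 = 3.5
  S[C,C] = ((2.5)·(2.5) + (0.5)·(0.5) + (-0.5)·(-0.5) + (-2.5)·(-2.5)) / 3 = 13/3 = 4.3333

S is symmetric (S[j,i] = S[i,j]). Assembling:

S = [[1.6667, -2.8333, -0.3333],
 [-2.8333, 8.9167, 3.5],
 [-0.3333, 3.5, 4.3333]]


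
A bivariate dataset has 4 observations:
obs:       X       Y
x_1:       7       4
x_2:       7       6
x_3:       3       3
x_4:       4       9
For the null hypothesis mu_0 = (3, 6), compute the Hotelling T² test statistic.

Step 1 — sample mean vector:
  mean(X) = (7 + 7 + 3 + 4) / 4 = 21/4 = 5.25
  mean(Y) = (4 + 6 + 3 + 9) / 4 = 22/4 = 5.5
  x̄ = (5.25, 5.5),  deviation x̄ - mu_0 = (5.25, 5.5) - (3, 6) = (2.25, -0.5).

Step 2 — sample covariance matrix, S[i,j] = (1/(n-1)) · Σ_k (x_{k,i} - mean_i) · (x_{k,j} - mean_j), divisor n-1 = 3:
  S[X,X] = ((1.75)·(1.75) + (1.75)·(1.75) + (-2.25)·(-2.25) + (-1.25)·(-1.25)) / 3 = 12.75/3 = 4.25
  S[X,Y] = ((1.75)·(-1.5) + (1.75)·(0.5) + (-2.25)·(-2.5) + (-1.25)·(3.5)) / 3 = -0.5/3 = -0.1667
  S[Y,Y] = ((-1.5)·(-1.5) + (0.5)·(0.5) + (-2.5)·(-2.5) + (3.5)·(3.5)) / 3 = 21/3 = 7
  S = [[4.25, -0.1667],
 [-0.1667, 7]].

Step 3 — invert S. det(S) = 4.25·7 - (-0.1667)² = 29.7222.
  S^{-1} = (1/det) · [[d, -b], [-b, a]] = [[0.2355, 0.0056],
 [0.0056, 0.143]].

Step 4 — quadratic form (x̄ - mu_0)^T · S^{-1} · (x̄ - mu_0):
  S^{-1} · (x̄ - mu_0) = (0.5271, -0.0589),
  (x̄ - mu_0)^T · [...] = (2.25)·(0.5271) + (-0.5)·(-0.0589) = 1.2154.

Step 5 — scale by n: T² = 4 · 1.2154 = 4.8617.

T² ≈ 4.8617


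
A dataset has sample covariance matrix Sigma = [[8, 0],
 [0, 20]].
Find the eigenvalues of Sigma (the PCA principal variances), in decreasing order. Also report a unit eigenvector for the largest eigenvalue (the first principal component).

Step 1 — characteristic polynomial of 2×2 Sigma:
  det(Sigma - λI) = λ² - trace · λ + det = 0.
  trace = 8 + 20 = 28, det = 8·20 - (0)² = 160.
Step 2 — discriminant:
  Δ = trace² - 4·det = 784 - 640 = 144.
Step 3 — eigenvalues:
  λ = (trace ± √Δ)/2 = (28 ± 12)/2,
  λ_1 = 20,  λ_2 = 8.

Step 4 — unit eigenvector for λ_1: Sigma is diagonal, so its eigenvectors are the coordinate axes. λ_1 = 20 is the diagonal entry on the second coordinate axis, hence
  v_1 = (0, 1) (||v_1|| = 1).

λ_1 = 20,  λ_2 = 8;  v_1 ≈ (0, 1)


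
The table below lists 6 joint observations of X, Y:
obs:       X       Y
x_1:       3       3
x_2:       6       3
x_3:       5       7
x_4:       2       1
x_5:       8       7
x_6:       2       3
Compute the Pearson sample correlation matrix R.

Step 1 — column means:
  mean(X) = (3 + 6 + 5 + 2 + 8 + 2) / 6 = 26/6 = 4.3333
  mean(Y) = (3 + 3 + 7 + 1 + 7 + 3) / 6 = 24/6 = 4

Step 2 — sample variances and covariances s[i,j] = (1/(n-1)) · Σ_k (x_{k,i} - mean_i) · (x_{k,j} - mean_j), with n-1 = 5:
  s[X,X] = ((-1.3333)·(-1.3333) + (1.6667)·(1.6667) + (0.6667)·(0.6667) + (-2.3333)·(-2.3333) + (3.6667)·(3.6667) + (-2.3333)·(-2.3333)) / 5 = 29.3333/5 = 5.8667
  s[X,Y] = ((-1.3333)·(-1) + (1.6667)·(-1) + (0.6667)·(3) + (-2.3333)·(-3) + (3.6667)·(3) + (-2.3333)·(-1)) / 5 = 22/5 = 4.4
  s[Y,Y] = ((-1)·(-1) + (-1)·(-1) + (3)·(3) + (-3)·(-3) + (3)·(3) + (-1)·(-1)) / 5 = 30/5 = 6
  Sample standard deviations s_i = √(s[i,i]):
  s(X) = √(5.8667) = 2.4221
  s(Y) = √(6) = 2.4495

Step 3 — r_{ij} = s_{ij} / (s_i · s_j):
  r[X,X] = 1 (diagonal).
  r[X,Y] = 4.4 / (2.4221 · 2.4495) = 4.4 / 5.933 = 0.7416
  r[Y,Y] = 1 (diagonal).

R is symmetric with unit diagonal. Assembling:

R = [[1, 0.7416],
 [0.7416, 1]]


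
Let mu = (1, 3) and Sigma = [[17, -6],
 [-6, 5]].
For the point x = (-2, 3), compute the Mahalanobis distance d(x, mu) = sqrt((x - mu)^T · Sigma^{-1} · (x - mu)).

Step 1 — centre the observation: (x - mu) = (-3, 0).

Step 2 — invert Sigma. det(Sigma) = 17·5 - (-6)² = 49.
  Sigma^{-1} = (1/det) · [[d, -b], [-b, a]] = [[0.102, 0.1224],
 [0.1224, 0.3469]].

Step 3 — form the quadratic (x - mu)^T · Sigma^{-1} · (x - mu):
  Sigma^{-1} · (x - mu) = (-0.3061, -0.3673).
  (x - mu)^T · [Sigma^{-1} · (x - mu)] = (-3)·(-0.3061) + (0)·(-0.3673) = 0.9184.

Step 4 — take square root: d = √(0.9184) ≈ 0.9583.

d(x, mu) = √(0.9184) ≈ 0.9583


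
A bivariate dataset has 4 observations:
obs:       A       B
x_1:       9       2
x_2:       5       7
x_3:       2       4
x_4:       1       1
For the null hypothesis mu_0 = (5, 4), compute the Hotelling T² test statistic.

Step 1 — sample mean vector:
  mean(A) = (9 + 5 + 2 + 1) / 4 = 17/4 = 4.25
  mean(B) = (2 + 7 + 4 + 1) / 4 = 14/4 = 3.5
  x̄ = (4.25, 3.5),  deviation x̄ - mu_0 = (4.25, 3.5) - (5, 4) = (-0.75, -0.5).

Step 2 — sample covariance matrix, S[i,j] = (1/(n-1)) · Σ_k (x_{k,i} - mean_i) · (x_{k,j} - mean_j), divisor n-1 = 3:
  S[A,A] = ((4.75)·(4.75) + (0.75)·(0.75) + (-2.25)·(-2.25) + (-3.25)·(-3.25)) / 3 = 38.75/3 = 12.9167
  S[A,B] = ((4.75)·(-1.5) + (0.75)·(3.5) + (-2.25)·(0.5) + (-3.25)·(-2.5)) / 3 = 2.5/3 = 0.8333
  S[B,B] = ((-1.5)·(-1.5) + (3.5)·(3.5) + (0.5)·(0.5) + (-2.5)·(-2.5)) / 3 = 21/3 = 7
  S = [[12.9167, 0.8333],
 [0.8333, 7]].

Step 3 — invert S. det(S) = 12.9167·7 - (0.8333)² = 89.7222.
  S^{-1} = (1/det) · [[d, -b], [-b, a]] = [[0.078, -0.0093],
 [-0.0093, 0.144]].

Step 4 — quadratic form (x̄ - mu_0)^T · S^{-1} · (x̄ - mu_0):
  S^{-1} · (x̄ - mu_0) = (-0.0539, -0.065),
  (x̄ - mu_0)^T · [...] = (-0.75)·(-0.0539) + (-0.5)·(-0.065) = 0.0729.

Step 5 — scale by n: T² = 4 · 0.0729 = 0.2916.

T² ≈ 0.2916


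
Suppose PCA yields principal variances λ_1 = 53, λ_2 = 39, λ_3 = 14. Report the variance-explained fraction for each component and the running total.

Step 1 — total variance = trace(Sigma) = Σ λ_i = 53 + 39 + 14 = 106.

Step 2 — fraction explained by component i = λ_i / Σ λ:
  PC1: 53/106 = 0.5
  PC2: 39/106 = 0.3679
  PC3: 14/106 = 0.1321

Step 3 — cumulative fraction after k components = (λ_1 + ... + λ_k) / Σ λ:
  k = 1: 53/106 = 0.5
  k = 2: (53 + 39)/106 = 92/106 = 0.8679
  k = 3: (53 + 39 + 14)/106 = 106/106 = 1

Summary (fraction, with percent):

explained: PC1 0.5 (50%), PC2 0.3679 (36.79%), PC3 0.1321 (13.21%);  cumulative: 0.5, 0.8679, 1


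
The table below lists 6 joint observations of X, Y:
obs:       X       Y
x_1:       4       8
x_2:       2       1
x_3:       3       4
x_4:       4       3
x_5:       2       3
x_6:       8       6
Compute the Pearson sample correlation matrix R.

Step 1 — column means:
  mean(X) = (4 + 2 + 3 + 4 + 2 + 8) / 6 = 23/6 = 3.8333
  mean(Y) = (8 + 1 + 4 + 3 + 3 + 6) / 6 = 25/6 = 4.1667

Step 2 — sample variances and covariances s[i,j] = (1/(n-1)) · Σ_k (x_{k,i} - mean_i) · (x_{k,j} - mean_j), with n-1 = 5:
  s[X,X] = ((0.1667)·(0.1667) + (-1.8333)·(-1.8333) + (-0.8333)·(-0.8333) + (0.1667)·(0.1667) + (-1.8333)·(-1.8333) + (4.1667)·(4.1667)) / 5 = 24.8333/5 = 4.9667
  s[X,Y] = ((0.1667)·(3.8333) + (-1.8333)·(-3.1667) + (-0.8333)·(-0.1667) + (0.1667)·(-1.1667) + (-1.8333)·(-1.1667) + (4.1667)·(1.8333)) / 5 = 16.1667/5 = 3.2333
  s[Y,Y] = ((3.8333)·(3.8333) + (-3.1667)·(-3.1667) + (-0.1667)·(-0.1667) + (-1.1667)·(-1.1667) + (-1.1667)·(-1.1667) + (1.8333)·(1.8333)) / 5 = 30.8333/5 = 6.1667
  Sample standard deviations s_i = √(s[i,i]):
  s(X) = √(4.9667) = 2.2286
  s(Y) = √(6.1667) = 2.4833

Step 3 — r_{ij} = s_{ij} / (s_i · s_j):
  r[X,X] = 1 (diagonal).
  r[X,Y] = 3.2333 / (2.2286 · 2.4833) = 3.2333 / 5.5342 = 0.5842
  r[Y,Y] = 1 (diagonal).

R is symmetric with unit diagonal. Assembling:

R = [[1, 0.5842],
 [0.5842, 1]]


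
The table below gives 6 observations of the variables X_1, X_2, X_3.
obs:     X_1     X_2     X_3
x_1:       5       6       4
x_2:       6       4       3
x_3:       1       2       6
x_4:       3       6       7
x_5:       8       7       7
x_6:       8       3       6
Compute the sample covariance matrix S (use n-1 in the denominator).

Step 1 — column means:
  mean(X_1) = (5 + 6 + 1 + 3 + 8 + 8) / 6 = 31/6 = 5.1667
  mean(X_2) = (6 + 4 + 2 + 6 + 7 + 3) / 6 = 28/6 = 4.6667
  mean(X_3) = (4 + 3 + 6 + 7 + 7 + 6) / 6 = 33/6 = 5.5

Step 2 — sample covariance S[i,j] = (1/(n-1)) · Σ_k (x_{k,i} - mean_i) · (x_{k,j} - mean_j), with n-1 = 5.
  S[X_1,X_1] = ((-0.1667)·(-0.1667) + (0.8333)·(0.8333) + (-4.1667)·(-4.1667) + (-2.1667)·(-2.1667) + (2.8333)·(2.8333) + (2.8333)·(2.8333)) / 5 = 38.8333/5 = 7.7667
  S[X_1,X_2] = ((-0.1667)·(1.3333) + (0.8333)·(-0.6667) + (-4.1667)·(-2.6667) + (-2.1667)·(1.3333) + (2.8333)·(2.3333) + (2.8333)·(-1.6667)) / 5 = 9.3333/5 = 1.8667
  S[X_1,X_3] = ((-0.1667)·(-1.5) + (0.8333)·(-2.5) + (-4.1667)·(0.5) + (-2.1667)·(1.5) + (2.8333)·(1.5) + (2.8333)·(0.5)) / 5 = -1.5/5 = -0.3
  S[X_2,X_2] = ((1.3333)·(1.3333) + (-0.6667)·(-0.6667) + (-2.6667)·(-2.6667) + (1.3333)·(1.3333) + (2.3333)·(2.3333) + (-1.6667)·(-1.6667)) / 5 = 19.3333/5 = 3.8667
  S[X_2,X_3] = ((1.3333)·(-1.5) + (-0.6667)·(-2.5) + (-2.6667)·(0.5) + (1.3333)·(1.5) + (2.3333)·(1.5) + (-1.6667)·(0.5)) / 5 = 3/5 = 0.6
  S[X_3,X_3] = ((-1.5)·(-1.5) + (-2.5)·(-2.5) + (0.5)·(0.5) + (1.5)·(1.5) + (1.5)·(1.5) + (0.5)·(0.5)) / 5 = 13.5/5 = 2.7

S is symmetric (S[j,i] = S[i,j]). Assembling:

S = [[7.7667, 1.8667, -0.3],
 [1.8667, 3.8667, 0.6],
 [-0.3, 0.6, 2.7]]


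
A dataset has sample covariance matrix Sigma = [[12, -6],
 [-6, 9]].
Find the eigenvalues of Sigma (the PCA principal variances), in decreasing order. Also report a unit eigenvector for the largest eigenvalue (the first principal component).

Step 1 — characteristic polynomial of 2×2 Sigma:
  det(Sigma - λI) = λ² - trace · λ + det = 0.
  trace = 12 + 9 = 21, det = 12·9 - (-6)² = 72.
Step 2 — discriminant:
  Δ = trace² - 4·det = 441 - 288 = 153.
Step 3 — eigenvalues:
  λ = (trace ± √Δ)/2 = (21 ± 12.3693)/2,
  λ_1 = 16.6847,  λ_2 = 4.3153.

Step 4 — unit eigenvector for λ_1: solve (Sigma - λ_1 I)v = 0. First row:
  (12 - 16.6847)·v_x + (-6)·v_y = 0, i.e. (-4.6847)·v_x + (-6)·v_y = 0,
  so v ∝ (b, λ_1 - a) = (-6, 4.6847); multiply by -1 so the first entry is positive: u = (6, -4.6847).
  ||u|| = √((6)² + (-4.6847)²) = √(57.946) ≈ 7.6122,
  v_1 = u/||u|| ≈ (0.7882, -0.6154) (||v_1|| = 1).

λ_1 = 16.6847,  λ_2 = 4.3153;  v_1 ≈ (0.7882, -0.6154)


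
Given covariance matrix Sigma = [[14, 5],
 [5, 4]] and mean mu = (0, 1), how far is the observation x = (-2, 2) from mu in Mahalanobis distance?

Step 1 — centre the observation: (x - mu) = (-2, 1).

Step 2 — invert Sigma. det(Sigma) = 14·4 - (5)² = 31.
  Sigma^{-1} = (1/det) · [[d, -b], [-b, a]] = [[0.129, -0.1613],
 [-0.1613, 0.4516]].

Step 3 — form the quadratic (x - mu)^T · Sigma^{-1} · (x - mu):
  Sigma^{-1} · (x - mu) = (-0.4194, 0.7742).
  (x - mu)^T · [Sigma^{-1} · (x - mu)] = (-2)·(-0.4194) + (1)·(0.7742) = 1.6129.

Step 4 — take square root: d = √(1.6129) ≈ 1.27.

d(x, mu) = √(1.6129) ≈ 1.27


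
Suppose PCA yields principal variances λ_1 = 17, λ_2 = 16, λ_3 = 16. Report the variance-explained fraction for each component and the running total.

Step 1 — total variance = trace(Sigma) = Σ λ_i = 17 + 16 + 16 = 49.

Step 2 — fraction explained by component i = λ_i / Σ λ:
  PC1: 17/49 = 0.3469
  PC2: 16/49 = 0.3265
  PC3: 16/49 = 0.3265

Step 3 — cumulative fraction after k components = (λ_1 + ... + λ_k) / Σ λ:
  k = 1: 17/49 = 0.3469
  k = 2: (17 + 16)/49 = 33/49 = 0.6735
  k = 3: (17 + 16 + 16)/49 = 49/49 = 1

Summary (fraction, with percent):

explained: PC1 0.3469 (34.69%), PC2 0.3265 (32.65%), PC3 0.3265 (32.65%);  cumulative: 0.3469, 0.6735, 1


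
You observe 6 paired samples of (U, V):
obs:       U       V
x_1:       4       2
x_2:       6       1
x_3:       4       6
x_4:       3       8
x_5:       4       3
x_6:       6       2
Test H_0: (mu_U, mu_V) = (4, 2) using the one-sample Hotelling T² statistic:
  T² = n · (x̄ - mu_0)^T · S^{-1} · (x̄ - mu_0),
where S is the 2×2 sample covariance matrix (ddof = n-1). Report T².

Step 1 — sample mean vector:
  mean(U) = (4 + 6 + 4 + 3 + 4 + 6) / 6 = 27/6 = 4.5
  mean(V) = (2 + 1 + 6 + 8 + 3 + 2) / 6 = 22/6 = 3.6667
  x̄ = (4.5, 3.6667),  deviation x̄ - mu_0 = (4.5, 3.6667) - (4, 2) = (0.5, 1.6667).

Step 2 — sample covariance matrix, S[i,j] = (1/(n-1)) · Σ_k (x_{k,i} - mean_i) · (x_{k,j} - mean_j), divisor n-1 = 5:
  S[U,U] = ((-0.5)·(-0.5) + (1.5)·(1.5) + (-0.5)·(-0.5) + (-1.5)·(-1.5) + (-0.5)·(-0.5) + (1.5)·(1.5)) / 5 = 7.5/5 = 1.5
  S[U,V] = ((-0.5)·(-1.6667) + (1.5)·(-2.6667) + (-0.5)·(2.3333) + (-1.5)·(4.3333) + (-0.5)·(-0.6667) + (1.5)·(-1.6667)) / 5 = -13/5 = -2.6
  S[V,V] = ((-1.6667)·(-1.6667) + (-2.6667)·(-2.6667) + (2.3333)·(2.3333) + (4.3333)·(4.3333) + (-0.6667)·(-0.6667) + (-1.6667)·(-1.6667)) / 5 = 37.3333/5 = 7.4667
  S = [[1.5, -2.6],
 [-2.6, 7.4667]].

Step 3 — invert S. det(S) = 1.5·7.4667 - (-2.6)² = 4.44.
  S^{-1} = (1/det) · [[d, -b], [-b, a]] = [[1.6817, 0.5856],
 [0.5856, 0.3378]].

Step 4 — quadratic form (x̄ - mu_0)^T · S^{-1} · (x̄ - mu_0):
  S^{-1} · (x̄ - mu_0) = (1.8168, 0.8559),
  (x̄ - mu_0)^T · [...] = (0.5)·(1.8168) + (1.6667)·(0.8559) = 2.3348.

Step 5 — scale by n: T² = 6 · 2.3348 = 14.009.

T² ≈ 14.009


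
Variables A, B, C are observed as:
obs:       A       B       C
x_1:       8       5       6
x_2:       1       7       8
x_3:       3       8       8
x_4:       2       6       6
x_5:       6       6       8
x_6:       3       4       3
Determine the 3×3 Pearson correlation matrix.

Step 1 — column means:
  mean(A) = (8 + 1 + 3 + 2 + 6 + 3) / 6 = 23/6 = 3.8333
  mean(B) = (5 + 7 + 8 + 6 + 6 + 4) / 6 = 36/6 = 6
  mean(C) = (6 + 8 + 8 + 6 + 8 + 3) / 6 = 39/6 = 6.5

Step 2 — sample variances and covariances s[i,j] = (1/(n-1)) · Σ_k (x_{k,i} - mean_i) · (x_{k,j} - mean_j), with n-1 = 5:
  s[A,A] = ((4.1667)·(4.1667) + (-2.8333)·(-2.8333) + (-0.8333)·(-0.8333) + (-1.8333)·(-1.8333) + (2.1667)·(2.1667) + (-0.8333)·(-0.8333)) / 5 = 34.8333/5 = 6.9667
  s[A,B] = ((4.1667)·(-1) + (-2.8333)·(1) + (-0.8333)·(2) + (-1.8333)·(0) + (2.1667)·(0) + (-0.8333)·(-2)) / 5 = -7/5 = -1.4
  s[A,C] = ((4.1667)·(-0.5) + (-2.8333)·(1.5) + (-0.8333)·(1.5) + (-1.8333)·(-0.5) + (2.1667)·(1.5) + (-0.8333)·(-3.5)) / 5 = -0.5/5 = -0.1
  s[B,B] = ((-1)·(-1) + (1)·(1) + (2)·(2) + (0)·(0) + (0)·(0) + (-2)·(-2)) / 5 = 10/5 = 2
  s[B,C] = ((-1)·(-0.5) + (1)·(1.5) + (2)·(1.5) + (0)·(-0.5) + (0)·(1.5) + (-2)·(-3.5)) / 5 = 12/5 = 2.4
  s[C,C] = ((-0.5)·(-0.5) + (1.5)·(1.5) + (1.5)·(1.5) + (-0.5)·(-0.5) + (1.5)·(1.5) + (-3.5)·(-3.5)) / 5 = 19.5/5 = 3.9
  Sample standard deviations s_i = √(s[i,i]):
  s(A) = √(6.9667) = 2.6394
  s(B) = √(2) = 1.4142
  s(C) = √(3.9) = 1.9748

Step 3 — r_{ij} = s_{ij} / (s_i · s_j):
  r[A,A] = 1 (diagonal).
  r[A,B] = -1.4 / (2.6394 · 1.4142) = -1.4 / 3.7327 = -0.3751
  r[A,C] = -0.1 / (2.6394 · 1.9748) = -0.1 / 5.2125 = -0.0192
  r[B,B] = 1 (diagonal).
  r[B,C] = 2.4 / (1.4142 · 1.9748) = 2.4 / 2.7928 = 0.8593
  r[C,C] = 1 (diagonal).

R is symmetric with unit diagonal. Assembling:

R = [[1, -0.3751, -0.0192],
 [-0.3751, 1, 0.8593],
 [-0.0192, 0.8593, 1]]


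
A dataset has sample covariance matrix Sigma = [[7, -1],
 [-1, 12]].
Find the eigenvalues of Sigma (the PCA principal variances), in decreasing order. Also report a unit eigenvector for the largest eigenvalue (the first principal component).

Step 1 — characteristic polynomial of 2×2 Sigma:
  det(Sigma - λI) = λ² - trace · λ + det = 0.
  trace = 7 + 12 = 19, det = 7·12 - (-1)² = 83.
Step 2 — discriminant:
  Δ = trace² - 4·det = 361 - 332 = 29.
Step 3 — eigenvalues:
  λ = (trace ± √Δ)/2 = (19 ± 5.3852)/2,
  λ_1 = 12.1926,  λ_2 = 6.8074.

Step 4 — unit eigenvector for λ_1: solve (Sigma - λ_1 I)v = 0. First row:
  (7 - 12.1926)·v_x + (-1)·v_y = 0, i.e. (-5.1926)·v_x + (-1)·v_y = 0,
  so v ∝ (b, λ_1 - a) = (-1, 5.1926); multiply by -1 so the first entry is positive: u = (1, -5.1926).
  ||u|| = √((1)² + (-5.1926)²) = √(27.9629) ≈ 5.288,
  v_1 = u/||u|| ≈ (0.1891, -0.982) (||v_1|| = 1).

λ_1 = 12.1926,  λ_2 = 6.8074;  v_1 ≈ (0.1891, -0.982)


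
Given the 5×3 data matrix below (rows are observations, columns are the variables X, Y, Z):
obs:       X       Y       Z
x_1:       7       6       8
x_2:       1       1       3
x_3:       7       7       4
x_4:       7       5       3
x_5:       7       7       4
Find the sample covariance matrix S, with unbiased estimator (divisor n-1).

Step 1 — column means:
  mean(X) = (7 + 1 + 7 + 7 + 7) / 5 = 29/5 = 5.8
  mean(Y) = (6 + 1 + 7 + 5 + 7) / 5 = 26/5 = 5.2
  mean(Z) = (8 + 3 + 4 + 3 + 4) / 5 = 22/5 = 4.4

Step 2 — sample covariance S[i,j] = (1/(n-1)) · Σ_k (x_{k,i} - mean_i) · (x_{k,j} - mean_j), with n-1 = 4.
  S[X,X] = ((1.2)·(1.2) + (-4.8)·(-4.8) + (1.2)·(1.2) + (1.2)·(1.2) + (1.2)·(1.2)) / 4 = 28.8/4 = 7.2
  S[X,Y] = ((1.2)·(0.8) + (-4.8)·(-4.2) + (1.2)·(1.8) + (1.2)·(-0.2) + (1.2)·(1.8)) / 4 = 25.2/4 = 6.3
  S[X,Z] = ((1.2)·(3.6) + (-4.8)·(-1.4) + (1.2)·(-0.4) + (1.2)·(-1.4) + (1.2)·(-0.4)) / 4 = 8.4/4 = 2.1
  S[Y,Y] = ((0.8)·(0.8) + (-4.2)·(-4.2) + (1.8)·(1.8) + (-0.2)·(-0.2) + (1.8)·(1.8)) / 4 = 24.8/4 = 6.2
  S[Y,Z] = ((0.8)·(3.6) + (-4.2)·(-1.4) + (1.8)·(-0.4) + (-0.2)·(-1.4) + (1.8)·(-0.4)) / 4 = 7.6/4 = 1.9
  S[Z,Z] = ((3.6)·(3.6) + (-1.4)·(-1.4) + (-0.4)·(-0.4) + (-1.4)·(-1.4) + (-0.4)·(-0.4)) / 4 = 17.2/4 = 4.3

S is symmetric (S[j,i] = S[i,j]). Assembling:

S = [[7.2, 6.3, 2.1],
 [6.3, 6.2, 1.9],
 [2.1, 1.9, 4.3]]


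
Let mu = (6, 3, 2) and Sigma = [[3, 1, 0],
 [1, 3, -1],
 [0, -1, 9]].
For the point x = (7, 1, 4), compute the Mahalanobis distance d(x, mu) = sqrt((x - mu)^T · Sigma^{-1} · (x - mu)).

Step 1 — centre the observation: (x - mu) = (1, -2, 2).

Step 2 — invert Sigma (cofactor / det for 3×3, or solve directly):
  Sigma^{-1} = [[0.3768, -0.1304, -0.0145],
 [-0.1304, 0.3913, 0.0435],
 [-0.0145, 0.0435, 0.1159]].

Step 3 — form the quadratic (x - mu)^T · Sigma^{-1} · (x - mu):
  Sigma^{-1} · (x - mu) = (0.6087, -0.8261, 0.1304).
  (x - mu)^T · [Sigma^{-1} · (x - mu)] = (1)·(0.6087) + (-2)·(-0.8261) + (2)·(0.1304) = 2.5217.

Step 4 — take square root: d = √(2.5217) ≈ 1.588.

d(x, mu) = √(2.5217) ≈ 1.588


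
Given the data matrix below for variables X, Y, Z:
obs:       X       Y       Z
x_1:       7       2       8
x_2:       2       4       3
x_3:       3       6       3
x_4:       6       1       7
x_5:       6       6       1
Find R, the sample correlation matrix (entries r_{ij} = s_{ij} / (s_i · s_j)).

Step 1 — column means:
  mean(X) = (7 + 2 + 3 + 6 + 6) / 5 = 24/5 = 4.8
  mean(Y) = (2 + 4 + 6 + 1 + 6) / 5 = 19/5 = 3.8
  mean(Z) = (8 + 3 + 3 + 7 + 1) / 5 = 22/5 = 4.4

Step 2 — sample variances and covariances s[i,j] = (1/(n-1)) · Σ_k (x_{k,i} - mean_i) · (x_{k,j} - mean_j), with n-1 = 4:
  s[X,X] = ((2.2)·(2.2) + (-2.8)·(-2.8) + (-1.8)·(-1.8) + (1.2)·(1.2) + (1.2)·(1.2)) / 4 = 18.8/4 = 4.7
  s[X,Y] = ((2.2)·(-1.8) + (-2.8)·(0.2) + (-1.8)·(2.2) + (1.2)·(-2.8) + (1.2)·(2.2)) / 4 = -9.2/4 = -2.3
  s[X,Z] = ((2.2)·(3.6) + (-2.8)·(-1.4) + (-1.8)·(-1.4) + (1.2)·(2.6) + (1.2)·(-3.4)) / 4 = 13.4/4 = 3.35
  s[Y,Y] = ((-1.8)·(-1.8) + (0.2)·(0.2) + (2.2)·(2.2) + (-2.8)·(-2.8) + (2.2)·(2.2)) / 4 = 20.8/4 = 5.2
  s[Y,Z] = ((-1.8)·(3.6) + (0.2)·(-1.4) + (2.2)·(-1.4) + (-2.8)·(2.6) + (2.2)·(-3.4)) / 4 = -24.6/4 = -6.15
  s[Z,Z] = ((3.6)·(3.6) + (-1.4)·(-1.4) + (-1.4)·(-1.4) + (2.6)·(2.6) + (-3.4)·(-3.4)) / 4 = 35.2/4 = 8.8
  Sample standard deviations s_i = √(s[i,i]):
  s(X) = √(4.7) = 2.1679
  s(Y) = √(5.2) = 2.2804
  s(Z) = √(8.8) = 2.9665

Step 3 — r_{ij} = s_{ij} / (s_i · s_j):
  r[X,X] = 1 (diagonal).
  r[X,Y] = -2.3 / (2.1679 · 2.2804) = -2.3 / 4.9437 = -0.4652
  r[X,Z] = 3.35 / (2.1679 · 2.9665) = 3.35 / 6.4312 = 0.5209
  r[Y,Y] = 1 (diagonal).
  r[Y,Z] = -6.15 / (2.2804 · 2.9665) = -6.15 / 6.7646 = -0.9091
  r[Z,Z] = 1 (diagonal).

R is symmetric with unit diagonal. Assembling:

R = [[1, -0.4652, 0.5209],
 [-0.4652, 1, -0.9091],
 [0.5209, -0.9091, 1]]


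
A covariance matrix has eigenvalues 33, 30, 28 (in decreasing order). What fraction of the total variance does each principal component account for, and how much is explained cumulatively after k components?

Step 1 — total variance = trace(Sigma) = Σ λ_i = 33 + 30 + 28 = 91.

Step 2 — fraction explained by component i = λ_i / Σ λ:
  PC1: 33/91 = 0.3626
  PC2: 30/91 = 0.3297
  PC3: 28/91 = 0.3077

Step 3 — cumulative fraction after k components = (λ_1 + ... + λ_k) / Σ λ:
  k = 1: 33/91 = 0.3626
  k = 2: (33 + 30)/91 = 63/91 = 0.6923
  k = 3: (33 + 30 + 28)/91 = 91/91 = 1

Summary (fraction, with percent):

explained: PC1 0.3626 (36.26%), PC2 0.3297 (32.97%), PC3 0.3077 (30.77%);  cumulative: 0.3626, 0.6923, 1


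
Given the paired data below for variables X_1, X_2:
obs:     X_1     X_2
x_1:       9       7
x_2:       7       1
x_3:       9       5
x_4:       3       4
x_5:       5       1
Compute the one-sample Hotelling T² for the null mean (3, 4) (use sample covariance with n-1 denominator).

Step 1 — sample mean vector:
  mean(X_1) = (9 + 7 + 9 + 3 + 5) / 5 = 33/5 = 6.6
  mean(X_2) = (7 + 1 + 5 + 4 + 1) / 5 = 18/5 = 3.6
  x̄ = (6.6, 3.6),  deviation x̄ - mu_0 = (6.6, 3.6) - (3, 4) = (3.6, -0.4).

Step 2 — sample covariance matrix, S[i,j] = (1/(n-1)) · Σ_k (x_{k,i} - mean_i) · (x_{k,j} - mean_j), divisor n-1 = 4:
  S[X_1,X_1] = ((2.4)·(2.4) + (0.4)·(0.4) + (2.4)·(2.4) + (-3.6)·(-3.6) + (-1.6)·(-1.6)) / 4 = 27.2/4 = 6.8
  S[X_1,X_2] = ((2.4)·(3.4) + (0.4)·(-2.6) + (2.4)·(1.4) + (-3.6)·(0.4) + (-1.6)·(-2.6)) / 4 = 13.2/4 = 3.3
  S[X_2,X_2] = ((3.4)·(3.4) + (-2.6)·(-2.6) + (1.4)·(1.4) + (0.4)·(0.4) + (-2.6)·(-2.6)) / 4 = 27.2/4 = 6.8
  S = [[6.8, 3.3],
 [3.3, 6.8]].

Step 3 — invert S. det(S) = 6.8·6.8 - (3.3)² = 35.35.
  S^{-1} = (1/det) · [[d, -b], [-b, a]] = [[0.1924, -0.0934],
 [-0.0934, 0.1924]].

Step 4 — quadratic form (x̄ - mu_0)^T · S^{-1} · (x̄ - mu_0):
  S^{-1} · (x̄ - mu_0) = (0.7298, -0.413),
  (x̄ - mu_0)^T · [...] = (3.6)·(0.7298) + (-0.4)·(-0.413) = 2.7926.

Step 5 — scale by n: T² = 5 · 2.7926 = 13.9632.

T² ≈ 13.9632


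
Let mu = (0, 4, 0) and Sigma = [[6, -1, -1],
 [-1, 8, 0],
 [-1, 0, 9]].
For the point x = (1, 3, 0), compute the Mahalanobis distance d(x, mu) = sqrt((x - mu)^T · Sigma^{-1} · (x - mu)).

Step 1 — centre the observation: (x - mu) = (1, -1, 0).

Step 2 — invert Sigma (cofactor / det for 3×3, or solve directly):
  Sigma^{-1} = [[0.1735, 0.0217, 0.0193],
 [0.0217, 0.1277, 0.0024],
 [0.0193, 0.0024, 0.1133]].

Step 3 — form the quadratic (x - mu)^T · Sigma^{-1} · (x - mu):
  Sigma^{-1} · (x - mu) = (0.1518, -0.106, 0.0169).
  (x - mu)^T · [Sigma^{-1} · (x - mu)] = (1)·(0.1518) + (-1)·(-0.106) + (0)·(0.0169) = 0.2578.

Step 4 — take square root: d = √(0.2578) ≈ 0.5078.

d(x, mu) = √(0.2578) ≈ 0.5078


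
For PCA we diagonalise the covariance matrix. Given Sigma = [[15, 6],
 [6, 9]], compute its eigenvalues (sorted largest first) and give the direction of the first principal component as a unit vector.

Step 1 — characteristic polynomial of 2×2 Sigma:
  det(Sigma - λI) = λ² - trace · λ + det = 0.
  trace = 15 + 9 = 24, det = 15·9 - (6)² = 99.
Step 2 — discriminant:
  Δ = trace² - 4·det = 576 - 396 = 180.
Step 3 — eigenvalues:
  λ = (trace ± √Δ)/2 = (24 ± 13.4164)/2,
  λ_1 = 18.7082,  λ_2 = 5.2918.

Step 4 — unit eigenvector for λ_1: solve (Sigma - λ_1 I)v = 0. First row:
  (15 - 18.7082)·v_x + (6)·v_y = 0, i.e. (-3.7082)·v_x + (6)·v_y = 0,
  so v ∝ (b, λ_1 - a) = (6, 3.7082) = u.
  ||u|| = √((6)² + (3.7082)²) = √(49.7508) ≈ 7.0534,
  v_1 = u/||u|| ≈ (0.8507, 0.5257) (||v_1|| = 1).

λ_1 = 18.7082,  λ_2 = 5.2918;  v_1 ≈ (0.8507, 0.5257)


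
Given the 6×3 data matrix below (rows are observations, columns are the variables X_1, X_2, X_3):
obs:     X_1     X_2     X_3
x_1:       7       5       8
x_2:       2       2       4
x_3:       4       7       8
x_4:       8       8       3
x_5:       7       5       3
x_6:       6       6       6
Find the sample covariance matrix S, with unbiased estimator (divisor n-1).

Step 1 — column means:
  mean(X_1) = (7 + 2 + 4 + 8 + 7 + 6) / 6 = 34/6 = 5.6667
  mean(X_2) = (5 + 2 + 7 + 8 + 5 + 6) / 6 = 33/6 = 5.5
  mean(X_3) = (8 + 4 + 8 + 3 + 3 + 6) / 6 = 32/6 = 5.3333

Step 2 — sample covariance S[i,j] = (1/(n-1)) · Σ_k (x_{k,i} - mean_i) · (x_{k,j} - mean_j), with n-1 = 5.
  S[X_1,X_1] = ((1.3333)·(1.3333) + (-3.6667)·(-3.6667) + (-1.6667)·(-1.6667) + (2.3333)·(2.3333) + (1.3333)·(1.3333) + (0.3333)·(0.3333)) / 5 = 25.3333/5 = 5.0667
  S[X_1,X_2] = ((1.3333)·(-0.5) + (-3.6667)·(-3.5) + (-1.6667)·(1.5) + (2.3333)·(2.5) + (1.3333)·(-0.5) + (0.3333)·(0.5)) / 5 = 15/5 = 3
  S[X_1,X_3] = ((1.3333)·(2.6667) + (-3.6667)·(-1.3333) + (-1.6667)·(2.6667) + (2.3333)·(-2.3333) + (1.3333)·(-2.3333) + (0.3333)·(0.6667)) / 5 = -4.3333/5 = -0.8667
  S[X_2,X_2] = ((-0.5)·(-0.5) + (-3.5)·(-3.5) + (1.5)·(1.5) + (2.5)·(2.5) + (-0.5)·(-0.5) + (0.5)·(0.5)) / 5 = 21.5/5 = 4.3
  S[X_2,X_3] = ((-0.5)·(2.6667) + (-3.5)·(-1.3333) + (1.5)·(2.6667) + (2.5)·(-2.3333) + (-0.5)·(-2.3333) + (0.5)·(0.6667)) / 5 = 3/5 = 0.6
  S[X_3,X_3] = ((2.6667)·(2.6667) + (-1.3333)·(-1.3333) + (2.6667)·(2.6667) + (-2.3333)·(-2.3333) + (-2.3333)·(-2.3333) + (0.6667)·(0.6667)) / 5 = 27.3333/5 = 5.4667

S is symmetric (S[j,i] = S[i,j]). Assembling:

S = [[5.0667, 3, -0.8667],
 [3, 4.3, 0.6],
 [-0.8667, 0.6, 5.4667]]


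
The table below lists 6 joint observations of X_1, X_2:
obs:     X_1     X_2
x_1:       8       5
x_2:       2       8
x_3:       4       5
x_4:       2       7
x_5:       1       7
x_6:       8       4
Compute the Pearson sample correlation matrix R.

Step 1 — column means:
  mean(X_1) = (8 + 2 + 4 + 2 + 1 + 8) / 6 = 25/6 = 4.1667
  mean(X_2) = (5 + 8 + 5 + 7 + 7 + 4) / 6 = 36/6 = 6

Step 2 — sample variances and covariances s[i,j] = (1/(n-1)) · Σ_k (x_{k,i} - mean_i) · (x_{k,j} - mean_j), with n-1 = 5:
  s[X_1,X_1] = ((3.8333)·(3.8333) + (-2.1667)·(-2.1667) + (-0.1667)·(-0.1667) + (-2.1667)·(-2.1667) + (-3.1667)·(-3.1667) + (3.8333)·(3.8333)) / 5 = 48.8333/5 = 9.7667
  s[X_1,X_2] = ((3.8333)·(-1) + (-2.1667)·(2) + (-0.1667)·(-1) + (-2.1667)·(1) + (-3.1667)·(1) + (3.8333)·(-2)) / 5 = -21/5 = -4.2
  s[X_2,X_2] = ((-1)·(-1) + (2)·(2) + (-1)·(-1) + (1)·(1) + (1)·(1) + (-2)·(-2)) / 5 = 12/5 = 2.4
  Sample standard deviations s_i = √(s[i,i]):
  s(X_1) = √(9.7667) = 3.1252
  s(X_2) = √(2.4) = 1.5492

Step 3 — r_{ij} = s_{ij} / (s_i · s_j):
  r[X_1,X_1] = 1 (diagonal).
  r[X_1,X_2] = -4.2 / (3.1252 · 1.5492) = -4.2 / 4.8415 = -0.8675
  r[X_2,X_2] = 1 (diagonal).

R is symmetric with unit diagonal. Assembling:

R = [[1, -0.8675],
 [-0.8675, 1]]
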